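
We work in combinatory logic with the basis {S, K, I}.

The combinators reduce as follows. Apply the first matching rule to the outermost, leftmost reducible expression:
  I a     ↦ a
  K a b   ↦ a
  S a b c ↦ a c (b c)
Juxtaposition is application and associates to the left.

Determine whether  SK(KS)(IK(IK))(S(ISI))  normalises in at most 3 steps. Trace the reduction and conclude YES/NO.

Answer: NO — after 3 steps the term is K(IK)(S(ISI)), not yet normal

Reduction:
  start: SK(KS)(IK(IK))(S(ISI))
  [1] K(IK(IK))(KS(IK(IK)))(S(ISI))
  [2] IK(IK)(S(ISI))
  [3] K(IK)(S(ISI))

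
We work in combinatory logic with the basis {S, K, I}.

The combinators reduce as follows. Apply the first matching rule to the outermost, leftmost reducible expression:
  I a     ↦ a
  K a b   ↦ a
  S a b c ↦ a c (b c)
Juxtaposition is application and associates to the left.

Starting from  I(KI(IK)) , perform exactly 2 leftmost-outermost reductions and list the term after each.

Answer: after 2 steps: I

Working:
  start: I(KI(IK))
  step 1: KI(IK)
  step 2: I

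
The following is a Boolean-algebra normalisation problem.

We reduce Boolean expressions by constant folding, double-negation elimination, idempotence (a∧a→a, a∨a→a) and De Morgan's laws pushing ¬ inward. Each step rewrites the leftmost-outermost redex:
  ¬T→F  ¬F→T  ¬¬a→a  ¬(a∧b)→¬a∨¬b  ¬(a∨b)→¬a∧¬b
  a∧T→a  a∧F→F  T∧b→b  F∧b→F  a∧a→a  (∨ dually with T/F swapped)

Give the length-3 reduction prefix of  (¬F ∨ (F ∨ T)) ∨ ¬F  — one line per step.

  start: (¬F ∨ (F ∨ T)) ∨ ¬F
  →1  (T ∨ (F ∨ T)) ∨ ¬F
  →2  T ∨ ¬F
  →3  T

Answer: after 3 steps: T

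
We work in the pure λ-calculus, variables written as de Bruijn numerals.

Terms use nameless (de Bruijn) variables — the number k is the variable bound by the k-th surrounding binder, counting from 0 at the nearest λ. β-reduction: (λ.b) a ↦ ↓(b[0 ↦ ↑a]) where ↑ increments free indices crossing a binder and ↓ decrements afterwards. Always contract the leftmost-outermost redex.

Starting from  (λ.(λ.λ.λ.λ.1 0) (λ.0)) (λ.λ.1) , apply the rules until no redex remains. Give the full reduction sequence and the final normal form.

  start: (λ.(λ.λ.λ.λ.1 0) (λ.0)) (λ.λ.1)
  [1] (λ.λ.λ.λ.1 0) (λ.0)
  [2] λ.λ.λ.1 0

Answer: normal form = λ.λ.λ.1 0  (in 2 steps)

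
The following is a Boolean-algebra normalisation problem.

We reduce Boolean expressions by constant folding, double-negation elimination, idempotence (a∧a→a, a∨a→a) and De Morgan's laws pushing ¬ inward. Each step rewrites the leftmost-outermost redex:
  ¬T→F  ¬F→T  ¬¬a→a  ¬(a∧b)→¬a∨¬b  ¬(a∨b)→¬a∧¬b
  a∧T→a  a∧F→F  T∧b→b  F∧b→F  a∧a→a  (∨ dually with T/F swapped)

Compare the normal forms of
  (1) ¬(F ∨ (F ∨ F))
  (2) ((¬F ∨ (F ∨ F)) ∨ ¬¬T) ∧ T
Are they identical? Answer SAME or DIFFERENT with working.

Term A:
  start: ¬(F ∨ (F ∨ F))
  →1  ¬F ∧ ¬(F ∨ F)
  →2  T ∧ ¬(F ∨ F)
  →3  ¬(F ∨ F)
  →4  ¬F ∧ ¬F
  →5  ¬F
  →6  T

Term B:
  start: ((¬F ∨ (F ∨ F)) ∨ ¬¬T) ∧ T
  →1  (¬F ∨ (F ∨ F)) ∨ ¬¬T
  →2  (T ∨ (F ∨ F)) ∨ ¬¬T
  →3  T ∨ ¬¬T
  →4  T

Answer: SAME — A ⇓ T, B ⇓ T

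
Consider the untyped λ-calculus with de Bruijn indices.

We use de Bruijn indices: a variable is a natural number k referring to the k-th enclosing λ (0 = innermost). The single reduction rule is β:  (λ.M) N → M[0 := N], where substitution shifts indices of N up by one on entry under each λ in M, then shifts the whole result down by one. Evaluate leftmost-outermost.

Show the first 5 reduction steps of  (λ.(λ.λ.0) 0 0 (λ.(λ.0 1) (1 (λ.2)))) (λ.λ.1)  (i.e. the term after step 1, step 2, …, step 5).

Answer: after 5 steps: λ.λ.(λ.λ.1) (λ.λ.λ.1) 0

Reduction:
  start: (λ.(λ.λ.0) 0 0 (λ.(λ.0 1) (1 (λ.2)))) (λ.λ.1)
  [1] (λ.λ.0) (λ.λ.1) (λ.λ.1) (λ.(λ.0 1) ((λ.λ.1) (λ.λ.λ.1)))
  [2] (λ.0) (λ.λ.1) (λ.(λ.0 1) ((λ.λ.1) (λ.λ.λ.1)))
  [3] (λ.λ.1) (λ.(λ.0 1) ((λ.λ.1) (λ.λ.λ.1)))
  [4] λ.λ.(λ.0 1) ((λ.λ.1) (λ.λ.λ.1))
  [5] λ.λ.(λ.λ.1) (λ.λ.λ.1) 0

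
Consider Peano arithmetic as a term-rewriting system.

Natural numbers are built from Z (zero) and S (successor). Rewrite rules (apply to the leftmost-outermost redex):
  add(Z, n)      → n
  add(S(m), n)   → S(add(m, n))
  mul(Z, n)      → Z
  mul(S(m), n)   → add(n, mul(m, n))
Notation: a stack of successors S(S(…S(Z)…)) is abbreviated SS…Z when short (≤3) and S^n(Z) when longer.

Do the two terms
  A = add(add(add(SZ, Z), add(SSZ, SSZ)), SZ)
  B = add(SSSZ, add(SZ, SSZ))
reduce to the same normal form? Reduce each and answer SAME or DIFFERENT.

Term A:
  start: add(add(add(SZ, Z), add(SSZ, SSZ)), SZ)
  →1  add(add(S(add(Z, Z)), add(SSZ, SSZ)), SZ)
  →2  add(S(add(add(Z, Z), add(SSZ, SSZ))), SZ)
  →3  S(add(add(add(Z, Z), add(SSZ, SSZ)), SZ))
  →4  S(add(add(Z, add(SSZ, SSZ)), SZ))
  →5  S(add(add(SSZ, SSZ), SZ))
  →6  S(add(S(add(SZ, SSZ)), SZ))
  →7  S(S(add(add(SZ, SSZ), SZ)))
  →8  S(S(add(S(add(Z, SSZ)), SZ)))
  →9  S(S(S(add(add(Z, SSZ), SZ))))
  →10  S(S(S(add(SSZ, SZ))))
  →11  S(S(S(S(add(SZ, SZ)))))
  →12  S(S(S(S(S(add(Z, SZ))))))
  →13  S^6(Z)

Term B:
  start: add(SSSZ, add(SZ, SSZ))
  →1  S(add(SSZ, add(SZ, SSZ)))
  →2  S(S(add(SZ, add(SZ, SSZ))))
  →3  S(S(S(add(Z, add(SZ, SSZ)))))
  →4  S(S(S(add(SZ, SSZ))))
  →5  S(S(S(S(add(Z, SSZ)))))
  →6  S^6(Z)

Answer: SAME — A ⇓ S^6(Z), B ⇓ S^6(Z)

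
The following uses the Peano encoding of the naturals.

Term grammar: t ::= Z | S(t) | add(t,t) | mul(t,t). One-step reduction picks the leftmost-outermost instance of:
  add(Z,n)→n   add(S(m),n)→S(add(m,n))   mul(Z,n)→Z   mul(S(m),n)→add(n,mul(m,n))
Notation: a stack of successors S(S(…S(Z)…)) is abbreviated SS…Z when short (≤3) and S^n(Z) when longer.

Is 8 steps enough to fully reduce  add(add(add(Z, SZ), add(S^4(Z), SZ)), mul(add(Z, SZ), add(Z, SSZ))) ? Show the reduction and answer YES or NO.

  start: add(add(add(Z, SZ), add(S^4(Z), SZ)), mul(add(Z, SZ), add(Z, SSZ)))
  →1  add(add(SZ, add(S^4(Z), SZ)), mul(add(Z, SZ), add(Z, SSZ)))
  →2  add(S(add(Z, add(S^4(Z), SZ))), mul(add(Z, SZ), add(Z, SSZ)))
  →3  S(add(add(Z, add(S^4(Z), SZ)), mul(add(Z, SZ), add(Z, SSZ))))
  →4  S(add(add(S^4(Z), SZ), mul(add(Z, SZ), add(Z, SSZ))))
  →5  S(add(S(add(SSSZ, SZ)), mul(add(Z, SZ), add(Z, SSZ))))
  →6  S(S(add(add(SSSZ, SZ), mul(add(Z, SZ), add(Z, SSZ)))))
  →7  S(S(add(S(add(SSZ, SZ)), mul(add(Z, SZ), add(Z, SSZ)))))
  →8  S(S(S(add(add(SSZ, SZ), mul(add(Z, SZ), add(Z, SSZ))))))

Answer: NO — after 8 steps the term is S(S(S(add(add(SSZ, SZ), mul(add(Z, SZ), add(Z, SSZ)))))), not yet normal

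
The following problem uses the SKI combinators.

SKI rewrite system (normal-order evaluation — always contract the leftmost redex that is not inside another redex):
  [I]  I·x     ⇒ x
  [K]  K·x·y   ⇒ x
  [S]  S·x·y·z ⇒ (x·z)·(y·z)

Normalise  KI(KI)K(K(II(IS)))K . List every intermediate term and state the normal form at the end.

  start: KI(KI)K(K(II(IS)))K
  [1] IK(K(II(IS)))K
  [2] K(K(II(IS)))K
  [3] K(II(IS))
  [4] K(I(IS))
  [5] K(IS)
  [6] KS

Answer: normal form = KS  (in 6 steps)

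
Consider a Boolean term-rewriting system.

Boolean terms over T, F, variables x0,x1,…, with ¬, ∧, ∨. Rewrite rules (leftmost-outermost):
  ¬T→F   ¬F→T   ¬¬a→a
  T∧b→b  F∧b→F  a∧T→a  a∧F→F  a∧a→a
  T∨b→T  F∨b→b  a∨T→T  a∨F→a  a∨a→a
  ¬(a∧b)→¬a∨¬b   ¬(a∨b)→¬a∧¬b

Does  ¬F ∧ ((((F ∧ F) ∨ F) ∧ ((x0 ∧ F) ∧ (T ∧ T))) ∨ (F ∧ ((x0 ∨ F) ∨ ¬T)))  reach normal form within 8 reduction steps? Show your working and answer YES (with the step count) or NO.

  start: ¬F ∧ ((((F ∧ F) ∨ F) ∧ ((x0 ∧ F) ∧ (T ∧ T))) ∨ (F ∧ ((x0 ∨ F) ∨ ¬T)))
  →1  T ∧ ((((F ∧ F) ∨ F) ∧ ((x0 ∧ F) ∧ (T ∧ T))) ∨ (F ∧ ((x0 ∨ F) ∨ ¬T)))
  →2  (((F ∧ F) ∨ F) ∧ ((x0 ∧ F) ∧ (T ∧ T))) ∨ (F ∧ ((x0 ∨ F) ∨ ¬T))
  →3  ((F ∧ F) ∧ ((x0 ∧ F) ∧ (T ∧ T))) ∨ (F ∧ ((x0 ∨ F) ∨ ¬T))
  →4  (F ∧ ((x0 ∧ F) ∧ (T ∧ T))) ∨ (F ∧ ((x0 ∨ F) ∨ ¬T))
  →5  F ∨ (F ∧ ((x0 ∨ F) ∨ ¬T))
  →6  F ∧ ((x0 ∨ F) ∨ ¬T)
  →7  F

Answer: YES — reaches normal form F in 7 ≤ 8 steps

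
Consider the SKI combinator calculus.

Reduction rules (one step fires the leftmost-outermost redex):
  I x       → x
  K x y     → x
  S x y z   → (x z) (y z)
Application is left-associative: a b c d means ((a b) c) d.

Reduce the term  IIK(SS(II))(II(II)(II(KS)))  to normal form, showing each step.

  start: IIK(SS(II))(II(II)(II(KS)))
  [1] IK(SS(II))(II(II)(II(KS)))
  [2] K(SS(II))(II(II)(II(KS)))
  [3] SS(II)
  [4] SSI

Answer: normal form = SSI  (in 4 steps)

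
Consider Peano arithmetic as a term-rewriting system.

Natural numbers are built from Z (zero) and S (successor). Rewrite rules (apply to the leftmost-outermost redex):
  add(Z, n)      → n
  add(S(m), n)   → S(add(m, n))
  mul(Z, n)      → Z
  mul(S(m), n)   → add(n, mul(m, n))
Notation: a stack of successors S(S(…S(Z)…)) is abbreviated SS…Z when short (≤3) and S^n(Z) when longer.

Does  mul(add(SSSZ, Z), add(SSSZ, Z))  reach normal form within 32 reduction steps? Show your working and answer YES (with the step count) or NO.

  start: mul(add(SSSZ, Z), add(SSSZ, Z))
  [1] mul(S(add(SSZ, Z)), add(SSSZ, Z))
  [2] add(add(SSSZ, Z), mul(add(SSZ, Z), add(SSSZ, Z)))
  [3] add(S(add(SSZ, Z)), mul(add(SSZ, Z), add(SSSZ, Z)))
  [4] S(add(add(SSZ, Z), mul(add(SSZ, Z), add(SSSZ, Z))))
  [5] S(add(S(add(SZ, Z)), mul(add(SSZ, Z), add(SSSZ, Z))))
  [6] S(S(add(add(SZ, Z), mul(add(SSZ, Z), add(SSSZ, Z)))))
  [7] S(S(add(S(add(Z, Z)), mul(add(SSZ, Z), add(SSSZ, Z)))))
  [8] S(S(S(add(add(Z, Z), mul(add(SSZ, Z), add(SSSZ, Z))))))
  [9] S(S(S(add(Z, mul(add(SSZ, Z), add(SSSZ, Z))))))
  [10] S(S(S(mul(add(SSZ, Z), add(SSSZ, Z)))))
  [11] S(S(S(mul(S(add(SZ, Z)), add(SSSZ, Z)))))
  [12] S(S(S(add(add(SSSZ, Z), mul(add(SZ, Z), add(SSSZ, Z))))))
  [13] S(S(S(add(S(add(SSZ, Z)), mul(add(SZ, Z), add(SSSZ, Z))))))
  [14] S(S(S(S(add(add(SSZ, Z), mul(add(SZ, Z), add(SSSZ, Z)))))))
  [15] S(S(S(S(add(S(add(SZ, Z)), mul(add(SZ, Z), add(SSSZ, Z)))))))
  [16] S(S(S(S(S(add(add(SZ, Z), mul(add(SZ, Z), add(SSSZ, Z))))))))
  [17] S(S(S(S(S(add(S(add(Z, Z)), mul(add(SZ, Z), add(SSSZ, Z))))))))
  [18] S(S(S(S(S(S(add(add(Z, Z), mul(add(SZ, Z), add(SSSZ, Z)))))))))
  [19] S(S(S(S(S(S(add(Z, mul(add(SZ, Z), add(SSSZ, Z)))))))))
  [20] S(S(S(S(S(S(mul(add(SZ, Z), add(SSSZ, Z))))))))
  [21] S(S(S(S(S(S(mul(S(add(Z, Z)), add(SSSZ, Z))))))))
  [22] S(S(S(S(S(S(add(add(SSSZ, Z), mul(add(Z, Z), add(SSSZ, Z)))))))))
  [23] S(S(S(S(S(S(add(S(add(SSZ, Z)), mul(add(Z, Z), add(SSSZ, Z)))))))))
  [24] S(S(S(S(S(S(S(add(add(SSZ, Z), mul(add(Z, Z), add(SSSZ, Z))))))))))
  [25] S(S(S(S(S(S(S(add(S(add(SZ, Z)), mul(add(Z, Z), add(SSSZ, Z))))))))))
  [26] S(S(S(S(S(S(S(S(add(add(SZ, Z), mul(add(Z, Z), add(SSSZ, Z)))))))))))
  [27] S(S(S(S(S(S(S(S(add(S(add(Z, Z)), mul(add(Z, Z), add(SSSZ, Z)))))))))))
  [28] S(S(S(S(S(S(S(S(S(add(add(Z, Z), mul(add(Z, Z), add(SSSZ, Z))))))))))))
  [29] S(S(S(S(S(S(S(S(S(add(Z, mul(add(Z, Z), add(SSSZ, Z))))))))))))
  [30] S(S(S(S(S(S(S(S(S(mul(add(Z, Z), add(SSSZ, Z)))))))))))
  [31] S(S(S(S(S(S(S(S(S(mul(Z, add(SSSZ, Z)))))))))))
  [32] S^9(Z)

Answer: YES — reaches normal form S^9(Z) in 32 ≤ 32 steps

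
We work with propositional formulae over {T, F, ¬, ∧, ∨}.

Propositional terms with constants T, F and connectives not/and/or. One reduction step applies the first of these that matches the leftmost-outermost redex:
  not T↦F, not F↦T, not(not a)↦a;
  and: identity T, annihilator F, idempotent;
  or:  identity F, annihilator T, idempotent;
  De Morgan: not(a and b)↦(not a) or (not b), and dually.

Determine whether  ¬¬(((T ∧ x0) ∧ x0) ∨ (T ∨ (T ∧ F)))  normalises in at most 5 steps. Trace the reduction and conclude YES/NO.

Answer: YES — reaches normal form T in 5 ≤ 5 steps

Reduction:
  start: ¬¬(((T ∧ x0) ∧ x0) ∨ (T ∨ (T ∧ F)))
  [1] ((T ∧ x0) ∧ x0) ∨ (T ∨ (T ∧ F))
  [2] (x0 ∧ x0) ∨ (T ∨ (T ∧ F))
  [3] x0 ∨ (T ∨ (T ∧ F))
  [4] x0 ∨ T
  [5] T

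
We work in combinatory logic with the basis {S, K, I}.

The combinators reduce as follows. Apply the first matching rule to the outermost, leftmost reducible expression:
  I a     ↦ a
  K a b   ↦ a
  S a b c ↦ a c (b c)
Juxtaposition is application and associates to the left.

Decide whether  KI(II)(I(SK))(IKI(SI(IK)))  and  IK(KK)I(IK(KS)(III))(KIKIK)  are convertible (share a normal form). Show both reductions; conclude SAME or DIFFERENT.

Term A:
  start: KI(II)(I(SK))(IKI(SI(IK)))
  [1] I(I(SK))(IKI(SI(IK)))
  [2] I(SK)(IKI(SI(IK)))
  [3] SK(IKI(SI(IK)))
  [4] SK(KI(SI(IK)))
  [5] SKI

Term B:
  start: IK(KK)I(IK(KS)(III))(KIKIK)
  [1] K(KK)I(IK(KS)(III))(KIKIK)
  [2] KK(IK(KS)(III))(KIKIK)
  [3] K(KIKIK)
  [4] K(IIK)
  [5] K(IK)
  [6] KK

Answer: DIFFERENT — A ⇓ SKI, B ⇓ KK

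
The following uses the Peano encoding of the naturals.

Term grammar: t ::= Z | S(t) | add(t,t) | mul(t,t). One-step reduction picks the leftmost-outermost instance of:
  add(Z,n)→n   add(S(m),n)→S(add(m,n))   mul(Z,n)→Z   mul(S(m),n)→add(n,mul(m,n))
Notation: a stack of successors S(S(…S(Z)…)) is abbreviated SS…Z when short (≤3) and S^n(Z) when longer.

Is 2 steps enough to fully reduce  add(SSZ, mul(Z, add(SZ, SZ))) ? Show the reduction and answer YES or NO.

Answer: NO — after 2 steps the term is S(S(add(Z, mul(Z, add(SZ, SZ))))), not yet normal

Working:
  start: add(SSZ, mul(Z, add(SZ, SZ)))
  →1  S(add(SZ, mul(Z, add(SZ, SZ))))
  →2  S(S(add(Z, mul(Z, add(SZ, SZ)))))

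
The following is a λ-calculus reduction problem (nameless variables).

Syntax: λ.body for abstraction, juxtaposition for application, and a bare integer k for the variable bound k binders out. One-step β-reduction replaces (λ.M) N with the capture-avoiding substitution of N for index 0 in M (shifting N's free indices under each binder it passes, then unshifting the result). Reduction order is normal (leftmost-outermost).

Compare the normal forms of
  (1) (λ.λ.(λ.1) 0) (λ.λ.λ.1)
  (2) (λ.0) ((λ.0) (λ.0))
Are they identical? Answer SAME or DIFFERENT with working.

Term A:
  start: (λ.λ.(λ.1) 0) (λ.λ.λ.1)
  [1] λ.(λ.1) 0
  [2] λ.0

Term B:
  start: (λ.0) ((λ.0) (λ.0))
  [1] (λ.0) (λ.0)
  [2] λ.0

Answer: SAME — A ⇓ λ.0, B ⇓ λ.0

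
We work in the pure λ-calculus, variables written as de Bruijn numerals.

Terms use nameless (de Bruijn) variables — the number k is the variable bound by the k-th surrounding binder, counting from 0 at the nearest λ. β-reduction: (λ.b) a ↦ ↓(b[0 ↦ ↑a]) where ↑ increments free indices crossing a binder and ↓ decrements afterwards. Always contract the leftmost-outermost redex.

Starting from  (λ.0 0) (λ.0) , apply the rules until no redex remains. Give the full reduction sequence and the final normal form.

  start: (λ.0 0) (λ.0)
  [1] (λ.0) (λ.0)
  [2] λ.0

Answer: normal form = λ.0  (in 2 steps)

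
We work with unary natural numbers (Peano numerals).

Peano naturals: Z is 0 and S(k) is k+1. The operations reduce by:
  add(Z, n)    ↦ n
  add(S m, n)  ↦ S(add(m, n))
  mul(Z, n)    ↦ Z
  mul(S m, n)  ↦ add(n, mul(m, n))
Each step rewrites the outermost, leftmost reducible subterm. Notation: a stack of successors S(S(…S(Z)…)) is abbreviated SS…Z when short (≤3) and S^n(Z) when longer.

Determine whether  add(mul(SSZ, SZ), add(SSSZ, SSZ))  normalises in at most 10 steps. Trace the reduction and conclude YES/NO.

  start: add(mul(SSZ, SZ), add(SSSZ, SSZ))
  [1] add(add(SZ, mul(SZ, SZ)), add(SSSZ, SSZ))
  [2] add(S(add(Z, mul(SZ, SZ))), add(SSSZ, SSZ))
  [3] S(add(add(Z, mul(SZ, SZ)), add(SSSZ, SSZ)))
  [4] S(add(mul(SZ, SZ), add(SSSZ, SSZ)))
  [5] S(add(add(SZ, mul(Z, SZ)), add(SSSZ, SSZ)))
  [6] S(add(S(add(Z, mul(Z, SZ))), add(SSSZ, SSZ)))
  [7] S(S(add(add(Z, mul(Z, SZ)), add(SSSZ, SSZ))))
  [8] S(S(add(mul(Z, SZ), add(SSSZ, SSZ))))
  [9] S(S(add(Z, add(SSSZ, SSZ))))
  [10] S(S(add(SSSZ, SSZ)))

Answer: NO — after 10 steps the term is S(S(add(SSSZ, SSZ))), not yet normal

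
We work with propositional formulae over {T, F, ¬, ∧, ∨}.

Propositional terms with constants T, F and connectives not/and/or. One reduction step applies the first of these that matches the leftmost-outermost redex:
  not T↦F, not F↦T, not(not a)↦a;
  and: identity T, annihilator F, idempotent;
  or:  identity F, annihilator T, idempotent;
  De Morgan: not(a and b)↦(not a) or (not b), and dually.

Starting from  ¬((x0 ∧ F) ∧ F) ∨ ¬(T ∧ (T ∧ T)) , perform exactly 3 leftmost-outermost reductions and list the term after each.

  start: ¬((x0 ∧ F) ∧ F) ∨ ¬(T ∧ (T ∧ T))
  →1  (¬(x0 ∧ F) ∨ ¬F) ∨ ¬(T ∧ (T ∧ T))
  →2  ((¬x0 ∨ ¬F) ∨ ¬F) ∨ ¬(T ∧ (T ∧ T))
  →3  ((¬x0 ∨ T) ∨ ¬F) ∨ ¬(T ∧ (T ∧ T))

Answer: after 3 steps: ((¬x0 ∨ T) ∨ ¬F) ∨ ¬(T ∧ (T ∧ T))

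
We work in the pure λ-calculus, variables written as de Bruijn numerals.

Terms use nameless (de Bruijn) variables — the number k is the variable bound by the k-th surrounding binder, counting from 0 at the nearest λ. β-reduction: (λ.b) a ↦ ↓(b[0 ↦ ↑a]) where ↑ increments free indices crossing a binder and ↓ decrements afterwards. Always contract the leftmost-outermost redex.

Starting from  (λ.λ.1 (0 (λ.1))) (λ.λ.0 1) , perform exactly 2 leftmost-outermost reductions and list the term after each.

Answer: after 2 steps: λ.λ.0 (1 (λ.2))

Reduction:
  start: (λ.λ.1 (0 (λ.1))) (λ.λ.0 1)
  [1] λ.(λ.λ.0 1) (0 (λ.1))
  [2] λ.λ.0 (1 (λ.2))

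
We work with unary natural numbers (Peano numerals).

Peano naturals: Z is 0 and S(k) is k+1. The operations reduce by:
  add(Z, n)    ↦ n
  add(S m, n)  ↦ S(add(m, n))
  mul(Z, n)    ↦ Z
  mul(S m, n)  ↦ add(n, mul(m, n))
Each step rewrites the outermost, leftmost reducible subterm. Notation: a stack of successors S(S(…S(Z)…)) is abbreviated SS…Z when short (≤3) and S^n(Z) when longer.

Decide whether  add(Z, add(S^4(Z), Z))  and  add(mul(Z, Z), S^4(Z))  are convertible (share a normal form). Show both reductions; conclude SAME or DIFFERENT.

Answer: SAME — A ⇓ S^4(Z), B ⇓ S^4(Z)

Reduction:
Term A:
  start: add(Z, add(S^4(Z), Z))
  [1] add(S^4(Z), Z)
  [2] S(add(SSSZ, Z))
  [3] S(S(add(SSZ, Z)))
  [4] S(S(S(add(SZ, Z))))
  [5] S(S(S(S(add(Z, Z)))))
  [6] S^4(Z)

Term B:
  start: add(mul(Z, Z), S^4(Z))
  [1] add(Z, S^4(Z))
  [2] S^4(Z)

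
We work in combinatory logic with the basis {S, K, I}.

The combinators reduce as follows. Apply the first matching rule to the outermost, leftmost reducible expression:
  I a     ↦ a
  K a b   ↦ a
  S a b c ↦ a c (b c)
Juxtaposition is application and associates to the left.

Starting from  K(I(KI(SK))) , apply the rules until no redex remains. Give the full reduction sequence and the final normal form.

  start: K(I(KI(SK)))
  [1] K(KI(SK))
  [2] KI

Answer: normal form = KI  (in 2 steps)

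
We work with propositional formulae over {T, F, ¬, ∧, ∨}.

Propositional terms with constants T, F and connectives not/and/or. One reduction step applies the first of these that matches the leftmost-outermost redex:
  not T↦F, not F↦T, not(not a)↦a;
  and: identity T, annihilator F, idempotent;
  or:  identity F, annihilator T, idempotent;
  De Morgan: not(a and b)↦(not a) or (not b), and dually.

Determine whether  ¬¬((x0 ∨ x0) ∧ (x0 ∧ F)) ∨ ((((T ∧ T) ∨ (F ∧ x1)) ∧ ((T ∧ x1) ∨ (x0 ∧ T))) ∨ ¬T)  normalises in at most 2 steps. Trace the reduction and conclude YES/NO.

  start: ¬¬((x0 ∨ x0) ∧ (x0 ∧ F)) ∨ ((((T ∧ T) ∨ (F ∧ x1)) ∧ ((T ∧ x1) ∨ (x0 ∧ T))) ∨ ¬T)
  →1  ((x0 ∨ x0) ∧ (x0 ∧ F)) ∨ ((((T ∧ T) ∨ (F ∧ x1)) ∧ ((T ∧ x1) ∨ (x0 ∧ T))) ∨ ¬T)
  →2  (x0 ∧ (x0 ∧ F)) ∨ ((((T ∧ T) ∨ (F ∧ x1)) ∧ ((T ∧ x1) ∨ (x0 ∧ T))) ∨ ¬T)

Answer: NO — after 2 steps the term is (x0 ∧ (x0 ∧ F)) ∨ ((((T ∧ T) ∨ (F ∧ x1)) ∧ ((T ∧ x1) ∨ (x0 ∧ T))) ∨ ¬T), not yet normal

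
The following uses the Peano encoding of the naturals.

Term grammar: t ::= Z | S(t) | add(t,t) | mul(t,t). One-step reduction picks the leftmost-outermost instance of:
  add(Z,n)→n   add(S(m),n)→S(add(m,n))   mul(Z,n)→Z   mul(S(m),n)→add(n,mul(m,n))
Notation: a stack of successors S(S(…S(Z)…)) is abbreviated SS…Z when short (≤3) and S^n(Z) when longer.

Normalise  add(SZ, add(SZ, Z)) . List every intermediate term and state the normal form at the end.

  start: add(SZ, add(SZ, Z))
  →1  S(add(Z, add(SZ, Z)))
  →2  S(add(SZ, Z))
  →3  S(S(add(Z, Z)))
  →4  SSZ

Answer: normal form = SSZ  (in 4 steps)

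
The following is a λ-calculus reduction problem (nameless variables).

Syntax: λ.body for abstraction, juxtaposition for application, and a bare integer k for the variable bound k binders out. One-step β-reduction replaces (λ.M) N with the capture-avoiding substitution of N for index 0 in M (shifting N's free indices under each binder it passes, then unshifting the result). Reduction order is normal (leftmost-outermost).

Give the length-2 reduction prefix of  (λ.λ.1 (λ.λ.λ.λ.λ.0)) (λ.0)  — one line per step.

Answer: after 2 steps: λ.λ.λ.λ.λ.λ.0

Derivation:
  start: (λ.λ.1 (λ.λ.λ.λ.λ.0)) (λ.0)
  →1  λ.(λ.0) (λ.λ.λ.λ.λ.0)
  →2  λ.λ.λ.λ.λ.λ.0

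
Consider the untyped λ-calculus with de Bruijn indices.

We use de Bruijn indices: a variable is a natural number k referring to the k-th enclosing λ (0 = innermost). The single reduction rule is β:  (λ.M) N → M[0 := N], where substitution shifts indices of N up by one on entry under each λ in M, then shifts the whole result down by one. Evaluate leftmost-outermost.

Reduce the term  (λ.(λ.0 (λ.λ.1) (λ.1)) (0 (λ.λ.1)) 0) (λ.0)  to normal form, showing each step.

Answer: normal form = λ.λ.0  (in 6 steps)

Derivation:
  start: (λ.(λ.0 (λ.λ.1) (λ.1)) (0 (λ.λ.1)) 0) (λ.0)
  step 1: (λ.0 (λ.λ.1) (λ.1)) ((λ.0) (λ.λ.1)) (λ.0)
  step 2: (λ.0) (λ.λ.1) (λ.λ.1) (λ.(λ.0) (λ.λ.1)) (λ.0)
  step 3: (λ.λ.1) (λ.λ.1) (λ.(λ.0) (λ.λ.1)) (λ.0)
  step 4: (λ.λ.λ.1) (λ.(λ.0) (λ.λ.1)) (λ.0)
  step 5: (λ.λ.1) (λ.0)
  step 6: λ.λ.0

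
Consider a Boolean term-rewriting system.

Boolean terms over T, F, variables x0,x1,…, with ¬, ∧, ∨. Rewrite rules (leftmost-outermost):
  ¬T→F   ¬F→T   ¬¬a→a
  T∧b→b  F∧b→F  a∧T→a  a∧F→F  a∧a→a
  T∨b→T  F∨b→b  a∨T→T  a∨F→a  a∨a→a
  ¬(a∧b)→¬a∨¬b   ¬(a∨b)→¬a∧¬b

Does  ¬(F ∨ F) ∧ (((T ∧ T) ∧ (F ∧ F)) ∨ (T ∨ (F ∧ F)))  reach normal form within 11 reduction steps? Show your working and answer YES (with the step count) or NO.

Answer: YES — reaches normal form T in 9 ≤ 11 steps

Derivation:
  start: ¬(F ∨ F) ∧ (((T ∧ T) ∧ (F ∧ F)) ∨ (T ∨ (F ∧ F)))
  step 1: (¬F ∧ ¬F) ∧ (((T ∧ T) ∧ (F ∧ F)) ∨ (T ∨ (F ∧ F)))
  step 2: ¬F ∧ (((T ∧ T) ∧ (F ∧ F)) ∨ (T ∨ (F ∧ F)))
  step 3: T ∧ (((T ∧ T) ∧ (F ∧ F)) ∨ (T ∨ (F ∧ F)))
  step 4: ((T ∧ T) ∧ (F ∧ F)) ∨ (T ∨ (F ∧ F))
  step 5: (T ∧ (F ∧ F)) ∨ (T ∨ (F ∧ F))
  step 6: (F ∧ F) ∨ (T ∨ (F ∧ F))
  step 7: F ∨ (T ∨ (F ∧ F))
  step 8: T ∨ (F ∧ F)
  step 9: T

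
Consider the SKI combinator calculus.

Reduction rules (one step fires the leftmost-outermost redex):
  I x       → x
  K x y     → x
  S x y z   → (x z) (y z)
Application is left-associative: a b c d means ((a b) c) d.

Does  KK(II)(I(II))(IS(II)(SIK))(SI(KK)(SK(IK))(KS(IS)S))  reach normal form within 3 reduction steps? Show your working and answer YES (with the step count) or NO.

  start: KK(II)(I(II))(IS(II)(SIK))(SI(KK)(SK(IK))(KS(IS)S))
  step 1: K(I(II))(IS(II)(SIK))(SI(KK)(SK(IK))(KS(IS)S))
  step 2: I(II)(SI(KK)(SK(IK))(KS(IS)S))
  step 3: II(SI(KK)(SK(IK))(KS(IS)S))

Answer: NO — after 3 steps the term is II(SI(KK)(SK(IK))(KS(IS)S)), not yet normal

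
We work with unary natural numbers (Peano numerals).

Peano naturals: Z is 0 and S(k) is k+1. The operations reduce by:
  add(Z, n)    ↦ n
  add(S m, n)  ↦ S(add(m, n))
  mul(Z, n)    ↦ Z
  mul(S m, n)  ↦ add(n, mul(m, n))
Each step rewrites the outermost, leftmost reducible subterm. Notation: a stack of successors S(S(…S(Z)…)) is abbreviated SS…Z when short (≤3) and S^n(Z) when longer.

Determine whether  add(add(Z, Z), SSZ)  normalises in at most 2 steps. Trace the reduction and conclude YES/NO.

  start: add(add(Z, Z), SSZ)
  →1  add(Z, SSZ)
  →2  SSZ

Answer: YES — reaches normal form SSZ in 2 ≤ 2 steps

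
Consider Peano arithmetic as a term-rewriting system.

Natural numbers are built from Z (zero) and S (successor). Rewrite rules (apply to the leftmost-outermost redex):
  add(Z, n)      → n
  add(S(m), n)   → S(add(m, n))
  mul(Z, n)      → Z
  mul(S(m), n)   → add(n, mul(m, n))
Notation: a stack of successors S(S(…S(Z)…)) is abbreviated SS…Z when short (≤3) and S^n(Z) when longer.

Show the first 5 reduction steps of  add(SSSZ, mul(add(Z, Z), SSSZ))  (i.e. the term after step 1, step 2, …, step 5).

  start: add(SSSZ, mul(add(Z, Z), SSSZ))
  →1  S(add(SSZ, mul(add(Z, Z), SSSZ)))
  →2  S(S(add(SZ, mul(add(Z, Z), SSSZ))))
  →3  S(S(S(add(Z, mul(add(Z, Z), SSSZ)))))
  →4  S(S(S(mul(add(Z, Z), SSSZ))))
  →5  S(S(S(mul(Z, SSSZ))))

Answer: after 5 steps: S(S(S(mul(Z, SSSZ))))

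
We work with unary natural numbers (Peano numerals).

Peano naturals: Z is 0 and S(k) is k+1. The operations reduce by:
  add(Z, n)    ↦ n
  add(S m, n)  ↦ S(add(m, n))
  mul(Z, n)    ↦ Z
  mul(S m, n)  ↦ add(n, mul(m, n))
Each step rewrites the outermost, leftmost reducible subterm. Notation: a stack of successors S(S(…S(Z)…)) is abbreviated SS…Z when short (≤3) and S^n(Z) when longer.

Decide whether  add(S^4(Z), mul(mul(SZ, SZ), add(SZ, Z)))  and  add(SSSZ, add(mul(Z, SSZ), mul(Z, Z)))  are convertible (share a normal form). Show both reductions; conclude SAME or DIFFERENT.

Term A:
  start: add(S^4(Z), mul(mul(SZ, SZ), add(SZ, Z)))
  [1] S(add(SSSZ, mul(mul(SZ, SZ), add(SZ, Z))))
  [2] S(S(add(SSZ, mul(mul(SZ, SZ), add(SZ, Z)))))
  [3] S(S(S(add(SZ, mul(mul(SZ, SZ), add(SZ, Z))))))
  [4] S(S(S(S(add(Z, mul(mul(SZ, SZ), add(SZ, Z)))))))
  [5] S(S(S(S(mul(mul(SZ, SZ), add(SZ, Z))))))
  [6] S(S(S(S(mul(add(SZ, mul(Z, SZ)), add(SZ, Z))))))
  [7] S(S(S(S(mul(S(add(Z, mul(Z, SZ))), add(SZ, Z))))))
  [8] S(S(S(S(add(add(SZ, Z), mul(add(Z, mul(Z, SZ)), add(SZ, Z)))))))
  [9] S(S(S(S(add(S(add(Z, Z)), mul(add(Z, mul(Z, SZ)), add(SZ, Z)))))))
  [10] S(S(S(S(S(add(add(Z, Z), mul(add(Z, mul(Z, SZ)), add(SZ, Z))))))))
  [11] S(S(S(S(S(add(Z, mul(add(Z, mul(Z, SZ)), add(SZ, Z))))))))
  [12] S(S(S(S(S(mul(add(Z, mul(Z, SZ)), add(SZ, Z)))))))
  [13] S(S(S(S(S(mul(mul(Z, SZ), add(SZ, Z)))))))
  [14] S(S(S(S(S(mul(Z, add(SZ, Z)))))))
  [15] S^5(Z)

Term B:
  start: add(SSSZ, add(mul(Z, SSZ), mul(Z, Z)))
  [1] S(add(SSZ, add(mul(Z, SSZ), mul(Z, Z))))
  [2] S(S(add(SZ, add(mul(Z, SSZ), mul(Z, Z)))))
  [3] S(S(S(add(Z, add(mul(Z, SSZ), mul(Z, Z))))))
  [4] S(S(S(add(mul(Z, SSZ), mul(Z, Z)))))
  [5] S(S(S(add(Z, mul(Z, Z)))))
  [6] S(S(S(mul(Z, Z))))
  [7] SSSZ

Answer: DIFFERENT — A ⇓ S^5(Z), B ⇓ SSSZ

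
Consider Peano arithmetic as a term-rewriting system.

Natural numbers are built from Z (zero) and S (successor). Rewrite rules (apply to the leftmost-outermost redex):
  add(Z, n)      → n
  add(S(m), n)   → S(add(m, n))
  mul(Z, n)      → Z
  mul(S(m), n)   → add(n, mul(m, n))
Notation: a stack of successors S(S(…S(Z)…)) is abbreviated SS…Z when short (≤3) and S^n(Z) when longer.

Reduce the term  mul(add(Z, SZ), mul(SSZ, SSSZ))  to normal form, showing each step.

  start: mul(add(Z, SZ), mul(SSZ, SSSZ))
  step 1: mul(SZ, mul(SSZ, SSSZ))
  step 2: add(mul(SSZ, SSSZ), mul(Z, mul(SSZ, SSSZ)))
  step 3: add(add(SSSZ, mul(SZ, SSSZ)), mul(Z, mul(SSZ, SSSZ)))
  step 4: add(S(add(SSZ, mul(SZ, SSSZ))), mul(Z, mul(SSZ, SSSZ)))
  step 5: S(add(add(SSZ, mul(SZ, SSSZ)), mul(Z, mul(SSZ, SSSZ))))
  step 6: S(add(S(add(SZ, mul(SZ, SSSZ))), mul(Z, mul(SSZ, SSSZ))))
  step 7: S(S(add(add(SZ, mul(SZ, SSSZ)), mul(Z, mul(SSZ, SSSZ)))))
  step 8: S(S(add(S(add(Z, mul(SZ, SSSZ))), mul(Z, mul(SSZ, SSSZ)))))
  step 9: S(S(S(add(add(Z, mul(SZ, SSSZ)), mul(Z, mul(SSZ, SSSZ))))))
  step 10: S(S(S(add(mul(SZ, SSSZ), mul(Z, mul(SSZ, SSSZ))))))
  step 11: S(S(S(add(add(SSSZ, mul(Z, SSSZ)), mul(Z, mul(SSZ, SSSZ))))))
  step 12: S(S(S(add(S(add(SSZ, mul(Z, SSSZ))), mul(Z, mul(SSZ, SSSZ))))))
  step 13: S(S(S(S(add(add(SSZ, mul(Z, SSSZ)), mul(Z, mul(SSZ, SSSZ)))))))
  step 14: S(S(S(S(add(S(add(SZ, mul(Z, SSSZ))), mul(Z, mul(SSZ, SSSZ)))))))
  step 15: S(S(S(S(S(add(add(SZ, mul(Z, SSSZ)), mul(Z, mul(SSZ, SSSZ))))))))
  step 16: S(S(S(S(S(add(S(add(Z, mul(Z, SSSZ))), mul(Z, mul(SSZ, SSSZ))))))))
  step 17: S(S(S(S(S(S(add(add(Z, mul(Z, SSSZ)), mul(Z, mul(SSZ, SSSZ)))))))))
  step 18: S(S(S(S(S(S(add(mul(Z, SSSZ), mul(Z, mul(SSZ, SSSZ)))))))))
  step 19: S(S(S(S(S(S(add(Z, mul(Z, mul(SSZ, SSSZ)))))))))
  step 20: S(S(S(S(S(S(mul(Z, mul(SSZ, SSSZ))))))))
  step 21: S^6(Z)

Answer: normal form = S^6(Z)  (in 21 steps)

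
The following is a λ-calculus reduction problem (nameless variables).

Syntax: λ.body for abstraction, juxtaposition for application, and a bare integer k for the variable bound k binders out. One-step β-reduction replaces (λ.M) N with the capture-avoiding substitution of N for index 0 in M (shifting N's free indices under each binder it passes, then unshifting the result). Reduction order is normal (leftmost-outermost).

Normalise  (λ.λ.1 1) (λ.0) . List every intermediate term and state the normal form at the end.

  start: (λ.λ.1 1) (λ.0)
  [1] λ.(λ.0) (λ.0)
  [2] λ.λ.0

Answer: normal form = λ.λ.0  (in 2 steps)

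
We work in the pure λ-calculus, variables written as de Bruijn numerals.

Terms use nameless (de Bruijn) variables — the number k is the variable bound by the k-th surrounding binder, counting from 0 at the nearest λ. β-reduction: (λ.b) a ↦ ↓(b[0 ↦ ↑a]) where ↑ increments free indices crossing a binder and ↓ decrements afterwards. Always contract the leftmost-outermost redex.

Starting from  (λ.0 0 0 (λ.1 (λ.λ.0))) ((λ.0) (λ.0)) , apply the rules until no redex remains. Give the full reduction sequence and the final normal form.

  start: (λ.0 0 0 (λ.1 (λ.λ.0))) ((λ.0) (λ.0))
  [1] (λ.0) (λ.0) ((λ.0) (λ.0)) ((λ.0) (λ.0)) (λ.(λ.0) (λ.0) (λ.λ.0))
  [2] (λ.0) ((λ.0) (λ.0)) ((λ.0) (λ.0)) (λ.(λ.0) (λ.0) (λ.λ.0))
  [3] (λ.0) (λ.0) ((λ.0) (λ.0)) (λ.(λ.0) (λ.0) (λ.λ.0))
  [4] (λ.0) ((λ.0) (λ.0)) (λ.(λ.0) (λ.0) (λ.λ.0))
  [5] (λ.0) (λ.0) (λ.(λ.0) (λ.0) (λ.λ.0))
  [6] (λ.0) (λ.(λ.0) (λ.0) (λ.λ.0))
  [7] λ.(λ.0) (λ.0) (λ.λ.0)
  [8] λ.(λ.0) (λ.λ.0)
  [9] λ.λ.λ.0

Answer: normal form = λ.λ.λ.0  (in 9 steps)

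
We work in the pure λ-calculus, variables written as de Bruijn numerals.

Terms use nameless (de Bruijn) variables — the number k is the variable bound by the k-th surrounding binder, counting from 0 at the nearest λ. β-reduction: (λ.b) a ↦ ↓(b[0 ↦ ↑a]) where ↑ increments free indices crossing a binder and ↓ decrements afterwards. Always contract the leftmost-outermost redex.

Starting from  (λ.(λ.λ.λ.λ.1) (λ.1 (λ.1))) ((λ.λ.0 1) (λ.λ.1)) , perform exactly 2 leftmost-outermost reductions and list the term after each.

  start: (λ.(λ.λ.λ.λ.1) (λ.1 (λ.1))) ((λ.λ.0 1) (λ.λ.1))
  →1  (λ.λ.λ.λ.1) (λ.(λ.λ.0 1) (λ.λ.1) (λ.1))
  →2  λ.λ.λ.1

Answer: after 2 steps: λ.λ.λ.1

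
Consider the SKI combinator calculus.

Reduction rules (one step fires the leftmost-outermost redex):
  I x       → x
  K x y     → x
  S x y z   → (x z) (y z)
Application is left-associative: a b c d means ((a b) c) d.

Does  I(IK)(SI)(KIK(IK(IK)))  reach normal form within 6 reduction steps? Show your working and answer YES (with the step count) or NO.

  start: I(IK)(SI)(KIK(IK(IK)))
  [1] IK(SI)(KIK(IK(IK)))
  [2] K(SI)(KIK(IK(IK)))
  [3] SI

Answer: YES — reaches normal form SI in 3 ≤ 6 steps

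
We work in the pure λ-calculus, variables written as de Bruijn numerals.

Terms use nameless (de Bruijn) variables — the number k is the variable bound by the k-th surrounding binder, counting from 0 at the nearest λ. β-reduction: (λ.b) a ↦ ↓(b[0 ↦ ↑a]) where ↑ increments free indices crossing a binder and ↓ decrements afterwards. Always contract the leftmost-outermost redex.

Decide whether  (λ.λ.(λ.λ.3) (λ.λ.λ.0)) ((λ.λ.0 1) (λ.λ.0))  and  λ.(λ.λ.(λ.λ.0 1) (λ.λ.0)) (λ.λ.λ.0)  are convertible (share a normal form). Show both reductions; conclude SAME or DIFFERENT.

Answer: SAME — A ⇓ λ.λ.λ.0 (λ.λ.0), B ⇓ λ.λ.λ.0 (λ.λ.0)

Derivation:
Term A:
  start: (λ.λ.(λ.λ.3) (λ.λ.λ.0)) ((λ.λ.0 1) (λ.λ.0))
  →1  λ.(λ.λ.(λ.λ.0 1) (λ.λ.0)) (λ.λ.λ.0)
  →2  λ.λ.(λ.λ.0 1) (λ.λ.0)
  →3  λ.λ.λ.0 (λ.λ.0)

Term B:
  start: λ.(λ.λ.(λ.λ.0 1) (λ.λ.0)) (λ.λ.λ.0)
  →1  λ.λ.(λ.λ.0 1) (λ.λ.0)
  →2  λ.λ.λ.0 (λ.λ.0)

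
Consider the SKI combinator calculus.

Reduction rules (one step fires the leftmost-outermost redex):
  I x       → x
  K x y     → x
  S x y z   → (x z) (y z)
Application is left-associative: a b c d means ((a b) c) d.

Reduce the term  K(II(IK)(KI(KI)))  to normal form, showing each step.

  start: K(II(IK)(KI(KI)))
  [1] K(I(IK)(KI(KI)))
  [2] K(IK(KI(KI)))
  [3] K(K(KI(KI)))
  [4] K(KI)

Answer: normal form = K(KI)  (in 4 steps)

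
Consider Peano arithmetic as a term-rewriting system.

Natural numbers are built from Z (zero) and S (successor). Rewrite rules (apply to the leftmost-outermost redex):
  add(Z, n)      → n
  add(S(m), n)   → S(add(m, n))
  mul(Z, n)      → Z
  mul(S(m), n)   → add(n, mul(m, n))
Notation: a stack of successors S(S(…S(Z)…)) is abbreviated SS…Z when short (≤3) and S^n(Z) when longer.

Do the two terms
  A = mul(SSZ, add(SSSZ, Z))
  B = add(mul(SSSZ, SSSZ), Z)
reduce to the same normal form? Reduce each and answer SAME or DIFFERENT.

Term A:
  start: mul(SSZ, add(SSSZ, Z))
  →1  add(add(SSSZ, Z), mul(SZ, add(SSSZ, Z)))
  →2  add(S(add(SSZ, Z)), mul(SZ, add(SSSZ, Z)))
  →3  S(add(add(SSZ, Z), mul(SZ, add(SSSZ, Z))))
  →4  S(add(S(add(SZ, Z)), mul(SZ, add(SSSZ, Z))))
  →5  S(S(add(add(SZ, Z), mul(SZ, add(SSSZ, Z)))))
  →6  S(S(add(S(add(Z, Z)), mul(SZ, add(SSSZ, Z)))))
  →7  S(S(S(add(add(Z, Z), mul(SZ, add(SSSZ, Z))))))
  →8  S(S(S(add(Z, mul(SZ, add(SSSZ, Z))))))
  →9  S(S(S(mul(SZ, add(SSSZ, Z)))))
  →10  S(S(S(add(add(SSSZ, Z), mul(Z, add(SSSZ, Z))))))
  →11  S(S(S(add(S(add(SSZ, Z)), mul(Z, add(SSSZ, Z))))))
  →12  S(S(S(S(add(add(SSZ, Z), mul(Z, add(SSSZ, Z)))))))
  →13  S(S(S(S(add(S(add(SZ, Z)), mul(Z, add(SSSZ, Z)))))))
  →14  S(S(S(S(S(add(add(SZ, Z), mul(Z, add(SSSZ, Z))))))))
  →15  S(S(S(S(S(add(S(add(Z, Z)), mul(Z, add(SSSZ, Z))))))))
  →16  S(S(S(S(S(S(add(add(Z, Z), mul(Z, add(SSSZ, Z)))))))))
  →17  S(S(S(S(S(S(add(Z, mul(Z, add(SSSZ, Z)))))))))
  →18  S(S(S(S(S(S(mul(Z, add(SSSZ, Z))))))))
  →19  S^6(Z)

Term B:
  start: add(mul(SSSZ, SSSZ), Z)
  →1  add(add(SSSZ, mul(SSZ, SSSZ)), Z)
  →2  add(S(add(SSZ, mul(SSZ, SSSZ))), Z)
  →3  S(add(add(SSZ, mul(SSZ, SSSZ)), Z))
  →4  S(add(S(add(SZ, mul(SSZ, SSSZ))), Z))
  →5  S(S(add(add(SZ, mul(SSZ, SSSZ)), Z)))
  →6  S(S(add(S(add(Z, mul(SSZ, SSSZ))), Z)))
  →7  S(S(S(add(add(Z, mul(SSZ, SSSZ)), Z))))
  →8  S(S(S(add(mul(SSZ, SSSZ), Z))))
  →9  S(S(S(add(add(SSSZ, mul(SZ, SSSZ)), Z))))
  →10  S(S(S(add(S(add(SSZ, mul(SZ, SSSZ))), Z))))
  →11  S(S(S(S(add(add(SSZ, mul(SZ, SSSZ)), Z)))))
  →12  S(S(S(S(add(S(add(SZ, mul(SZ, SSSZ))), Z)))))
  →13  S(S(S(S(S(add(add(SZ, mul(SZ, SSSZ)), Z))))))
  →14  S(S(S(S(S(add(S(add(Z, mul(SZ, SSSZ))), Z))))))
  →15  S(S(S(S(S(S(add(add(Z, mul(SZ, SSSZ)), Z)))))))
  →16  S(S(S(S(S(S(add(mul(SZ, SSSZ), Z)))))))
  →17  S(S(S(S(S(S(add(add(SSSZ, mul(Z, SSSZ)), Z)))))))
  →18  S(S(S(S(S(S(add(S(add(SSZ, mul(Z, SSSZ))), Z)))))))
  →19  S(S(S(S(S(S(S(add(add(SSZ, mul(Z, SSSZ)), Z))))))))
  →20  S(S(S(S(S(S(S(add(S(add(SZ, mul(Z, SSSZ))), Z))))))))
  →21  S(S(S(S(S(S(S(S(add(add(SZ, mul(Z, SSSZ)), Z)))))))))
  →22  S(S(S(S(S(S(S(S(add(S(add(Z, mul(Z, SSSZ))), Z)))))))))
  →23  S(S(S(S(S(S(S(S(S(add(add(Z, mul(Z, SSSZ)), Z))))))))))
  →24  S(S(S(S(S(S(S(S(S(add(mul(Z, SSSZ), Z))))))))))
  →25  S(S(S(S(S(S(S(S(S(add(Z, Z))))))))))
  →26  S^9(Z)

Answer: DIFFERENT — A ⇓ S^6(Z), B ⇓ S^9(Z)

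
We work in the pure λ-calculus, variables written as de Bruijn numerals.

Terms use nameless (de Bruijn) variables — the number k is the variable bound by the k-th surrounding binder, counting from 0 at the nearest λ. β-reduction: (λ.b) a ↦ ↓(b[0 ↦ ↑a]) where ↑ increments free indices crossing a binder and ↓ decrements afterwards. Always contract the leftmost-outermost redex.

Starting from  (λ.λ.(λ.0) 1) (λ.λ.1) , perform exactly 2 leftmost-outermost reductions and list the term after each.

Answer: after 2 steps: λ.λ.λ.1

Working:
  start: (λ.λ.(λ.0) 1) (λ.λ.1)
  [1] λ.(λ.0) (λ.λ.1)
  [2] λ.λ.λ.1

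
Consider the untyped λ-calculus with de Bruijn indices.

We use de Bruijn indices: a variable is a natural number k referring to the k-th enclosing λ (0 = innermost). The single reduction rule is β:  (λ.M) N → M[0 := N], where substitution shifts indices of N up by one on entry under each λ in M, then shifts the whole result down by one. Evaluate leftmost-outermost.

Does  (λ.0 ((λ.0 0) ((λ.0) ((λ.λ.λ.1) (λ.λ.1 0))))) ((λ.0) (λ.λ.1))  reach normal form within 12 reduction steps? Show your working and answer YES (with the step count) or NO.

  start: (λ.0 ((λ.0 0) ((λ.0) ((λ.λ.λ.1) (λ.λ.1 0))))) ((λ.0) (λ.λ.1))
  →1  (λ.0) (λ.λ.1) ((λ.0 0) ((λ.0) ((λ.λ.λ.1) (λ.λ.1 0))))
  →2  (λ.λ.1) ((λ.0 0) ((λ.0) ((λ.λ.λ.1) (λ.λ.1 0))))
  →3  λ.(λ.0 0) ((λ.0) ((λ.λ.λ.1) (λ.λ.1 0)))
  →4  λ.(λ.0) ((λ.λ.λ.1) (λ.λ.1 0)) ((λ.0) ((λ.λ.λ.1) (λ.λ.1 0)))
  →5  λ.(λ.λ.λ.1) (λ.λ.1 0) ((λ.0) ((λ.λ.λ.1) (λ.λ.1 0)))
  →6  λ.(λ.λ.1) ((λ.0) ((λ.λ.λ.1) (λ.λ.1 0)))
  →7  λ.λ.(λ.0) ((λ.λ.λ.1) (λ.λ.1 0))
  →8  λ.λ.(λ.λ.λ.1) (λ.λ.1 0)
  →9  λ.λ.λ.λ.1

Answer: YES — reaches normal form λ.λ.λ.λ.1 in 9 ≤ 12 steps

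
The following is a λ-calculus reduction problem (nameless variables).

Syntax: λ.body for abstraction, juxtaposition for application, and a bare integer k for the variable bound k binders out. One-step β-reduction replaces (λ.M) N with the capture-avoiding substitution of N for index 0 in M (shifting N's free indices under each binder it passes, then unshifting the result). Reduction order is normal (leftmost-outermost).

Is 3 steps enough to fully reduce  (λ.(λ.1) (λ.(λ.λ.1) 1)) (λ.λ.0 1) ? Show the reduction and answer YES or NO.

  start: (λ.(λ.1) (λ.(λ.λ.1) 1)) (λ.λ.0 1)
  →1  (λ.λ.λ.0 1) (λ.(λ.λ.1) (λ.λ.0 1))
  →2  λ.λ.0 1

Answer: YES — reaches normal form λ.λ.0 1 in 2 ≤ 3 steps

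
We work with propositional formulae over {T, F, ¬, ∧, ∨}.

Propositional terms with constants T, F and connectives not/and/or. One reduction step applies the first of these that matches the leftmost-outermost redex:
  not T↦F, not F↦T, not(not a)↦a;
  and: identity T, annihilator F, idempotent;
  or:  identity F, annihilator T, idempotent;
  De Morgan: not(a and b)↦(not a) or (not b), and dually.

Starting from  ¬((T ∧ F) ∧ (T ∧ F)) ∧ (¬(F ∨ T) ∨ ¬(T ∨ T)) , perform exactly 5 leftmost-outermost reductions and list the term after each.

  start: ¬((T ∧ F) ∧ (T ∧ F)) ∧ (¬(F ∨ T) ∨ ¬(T ∨ T))
  step 1: (¬(T ∧ F) ∨ ¬(T ∧ F)) ∧ (¬(F ∨ T) ∨ ¬(T ∨ T))
  step 2: ¬(T ∧ F) ∧ (¬(F ∨ T) ∨ ¬(T ∨ T))
  step 3: (¬T ∨ ¬F) ∧ (¬(F ∨ T) ∨ ¬(T ∨ T))
  step 4: (F ∨ ¬F) ∧ (¬(F ∨ T) ∨ ¬(T ∨ T))
  step 5: ¬F ∧ (¬(F ∨ T) ∨ ¬(T ∨ T))

Answer: after 5 steps: ¬F ∧ (¬(F ∨ T) ∨ ¬(T ∨ T))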